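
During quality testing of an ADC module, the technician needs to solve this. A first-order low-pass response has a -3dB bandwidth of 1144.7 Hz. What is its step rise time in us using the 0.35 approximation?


Rise time from bandwidth relationship:
tr = 0.35 / BW
   = 0.35 / 1144.7
   = 0.0003057569669 s
   = 305.757 us

305.757 us


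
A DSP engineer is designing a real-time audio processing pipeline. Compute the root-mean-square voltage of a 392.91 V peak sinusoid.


RMS voltage for a sinusoidal waveform:
V_rms = V_peak / sqrt(2)
      = 392.91 / 1.414214
      = 277.829 V

277.829 V


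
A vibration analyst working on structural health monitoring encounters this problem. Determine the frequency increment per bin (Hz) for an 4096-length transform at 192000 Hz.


DFT frequency resolution:
df = fs / N
   = 192000 / 4096
   = 46.875 Hz

46.875 Hz


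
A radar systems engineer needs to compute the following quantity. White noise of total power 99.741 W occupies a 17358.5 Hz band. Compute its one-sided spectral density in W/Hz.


Power spectral density:
PSD = P / BW
    = 99.741 / 17358.5
    = 0.00574595 W/Hz

0.00574595 W/Hz


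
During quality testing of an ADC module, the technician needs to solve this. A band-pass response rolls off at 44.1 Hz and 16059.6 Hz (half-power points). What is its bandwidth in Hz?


Bandwidth is the difference of -3dB frequencies:
BW = f_high - f_low
   = 16059.6 - 44.1
   = 16015.5 Hz

16015.5 Hz


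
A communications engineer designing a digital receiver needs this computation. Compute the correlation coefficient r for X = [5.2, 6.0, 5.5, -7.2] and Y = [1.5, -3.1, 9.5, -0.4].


Pearson correlation coefficient (population):
r = cov(X,Y) / (std(X) * std(Y))
Mean X = 2.375, Mean Y = 1.875
Cov(X,Y) = 6.629375
Std(X) = 5.53551, Std(Y) = 4.695942
r = 0.255

0.255


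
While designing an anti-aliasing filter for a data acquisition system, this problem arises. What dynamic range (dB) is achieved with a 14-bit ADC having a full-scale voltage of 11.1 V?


Dynamic range from full-scale to LSB:
V_min = V_max / 2^bits = 11.1 / 2^14
DR = 20 * log10(V_max / V_min)
   = 20 * log10(2^14)
   = 20 * 14 * log10(2)
   = 84.29 dB

84.29 dB


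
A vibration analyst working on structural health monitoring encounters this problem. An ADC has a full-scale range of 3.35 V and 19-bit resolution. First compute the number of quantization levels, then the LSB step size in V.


Step 1 — number of quantization levels:
L = 2^N = 2^19 = 524288

Step 2 — LSB step size:
delta = Vfs / L
      = 3.35 / 524288
      = 6.39e-06 V

Levels = 524288; step size = 6.39e-06 V


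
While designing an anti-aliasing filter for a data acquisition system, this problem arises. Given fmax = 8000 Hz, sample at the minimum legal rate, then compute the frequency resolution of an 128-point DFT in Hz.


Step 1 — Nyquist sampling rate:
fs = 2 * fmax = 2 * 8000 = 16000 Hz

Step 2 — DFT bin spacing:
df = fs / N = 16000 / 128 = 125.0 Hz

125.0 Hz


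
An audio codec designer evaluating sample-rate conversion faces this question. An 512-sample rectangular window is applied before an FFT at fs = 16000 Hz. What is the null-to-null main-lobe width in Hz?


Main lobe width for a rectangular window:
Width = 2 * fs / N
      = 2 * 16000 / 512
      = 32000 / 512
      = 62.5 Hz

62.5 Hz


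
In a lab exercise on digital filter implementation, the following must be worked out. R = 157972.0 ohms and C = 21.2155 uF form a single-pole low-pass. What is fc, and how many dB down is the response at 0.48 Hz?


Step 1 — cutoff frequency:
fc = 1 / (2*pi*R*C)
C = 21.2155 uF = 2.12155e-05 F
fc = 1 / (2*pi*157972.0*2.12155e-05)
   = 0.0474883 Hz

Step 2 — magnitude at f = 0.48 Hz:
|H(f)| = 1 / sqrt(1 + (f/fc)^2)
f/fc = 0.48 / 0.0474883 = 10.107753
|H| = 1 / sqrt(1 + 102.166671) = 0.0984533
|H|_dB = 20*log10(0.0984533) = -20.14 dB

fc = 0.0474883 Hz; |H(0.48 Hz)| = -20.14 dB


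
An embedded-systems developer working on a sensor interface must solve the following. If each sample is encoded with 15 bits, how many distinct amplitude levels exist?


Number of quantization levels = 2^N
= 2^15
= 32768

32768


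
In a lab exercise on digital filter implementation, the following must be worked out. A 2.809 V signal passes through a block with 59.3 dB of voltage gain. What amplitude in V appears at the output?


Output voltage from dB gain:
V_out = V_in * 10^(gain_dB / 20)
      = 2.809 * 10^(59.3 / 20)
      = 2.809 * 922.571427
      = 2591.5031 V

2591.5031 V


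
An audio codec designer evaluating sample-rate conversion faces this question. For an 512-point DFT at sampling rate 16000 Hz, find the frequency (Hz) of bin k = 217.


Frequency of DFT bin k:
f_k = k * fs / N
    = 217 * 16000 / 512
    = 3472000 / 512
    = 6781.25 Hz

6781.25 Hz


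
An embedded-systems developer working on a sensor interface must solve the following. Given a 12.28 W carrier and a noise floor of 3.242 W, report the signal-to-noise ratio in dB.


SNR in decibels:
SNR = 10 * log10(Ps / Pn)
    = 10 * log10(12.28 / 3.242)
    = 10 * log10(3.7878)
    = 10 * 0.5784
    = 5.78 dB

5.78 dB


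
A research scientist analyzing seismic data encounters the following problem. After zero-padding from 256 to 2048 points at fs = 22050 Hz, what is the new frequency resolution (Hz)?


Frequency resolution after zero-padding:
N_padded = 256 * 8 = 2048
df = fs / N_padded
   = 22050 / 2048
   = 10.7666 Hz

10.7666 Hz


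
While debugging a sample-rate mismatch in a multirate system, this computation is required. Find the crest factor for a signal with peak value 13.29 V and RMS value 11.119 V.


Crest factor is the ratio of peak to RMS:
CF = V_peak / V_rms
   = 13.29 / 11.119
   = 1.1953

1.1953


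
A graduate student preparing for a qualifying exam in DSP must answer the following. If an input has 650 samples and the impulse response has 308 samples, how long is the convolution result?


Linear convolution output length:
L = N + M - 1
  = 650 + 308 - 1
  = 957 samples

957


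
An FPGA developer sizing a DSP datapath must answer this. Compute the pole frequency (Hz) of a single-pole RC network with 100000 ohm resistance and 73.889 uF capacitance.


Cutoff frequency of a first-order RC filter:
fc = 1 / (2 * pi * R * C)
C = 73.889 uF = 7.3889e-05 F
fc = 1 / (2 * pi * 100000 * 7.3889e-05)
   = 1 / 46.425827916219
   = 0.02154 Hz

0.02154 Hz


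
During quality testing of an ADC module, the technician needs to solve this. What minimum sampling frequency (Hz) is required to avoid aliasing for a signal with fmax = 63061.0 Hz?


The Nyquist rate is twice the maximum frequency component.
fs_min = 2 * fmax
      = 2 * 63061.0
      = 126122.0 Hz

126122.0


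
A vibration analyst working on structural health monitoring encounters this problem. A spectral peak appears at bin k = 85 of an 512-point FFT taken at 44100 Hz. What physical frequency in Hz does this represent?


Frequency of DFT bin k:
f_k = k * fs / N
    = 85 * 44100 / 512
    = 3748500 / 512
    = 7321.289 Hz

7321.289 Hz


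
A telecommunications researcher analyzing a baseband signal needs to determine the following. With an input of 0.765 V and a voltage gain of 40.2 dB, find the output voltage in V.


Output voltage from dB gain:
V_out = V_in * 10^(gain_dB / 20)
      = 0.765 * 10^(40.2 / 20)
      = 0.765 * 102.329299
      = 78.2819 V

78.2819 V


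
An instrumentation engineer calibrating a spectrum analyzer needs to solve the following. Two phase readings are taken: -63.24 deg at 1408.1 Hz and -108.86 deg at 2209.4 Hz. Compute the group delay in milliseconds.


Group delay from phase difference:
tau = -d(phi)/d(omega)
d(phi) = -45.62 deg = -0.796219 rad
d(omega) = 2*pi*(2209.4 - 1408.1) = 5034.7164 rad/s
tau = -(-0.796219) / 5034.7164
    = 0.1581 ms

0.1581 ms


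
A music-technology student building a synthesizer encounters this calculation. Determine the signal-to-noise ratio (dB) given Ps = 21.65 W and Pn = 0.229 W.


SNR in decibels:
SNR = 10 * log10(Ps / Pn)
    = 10 * log10(21.65 / 0.229)
    = 10 * log10(94.5415)
    = 10 * 1.9756
    = 19.76 dB

19.76 dB


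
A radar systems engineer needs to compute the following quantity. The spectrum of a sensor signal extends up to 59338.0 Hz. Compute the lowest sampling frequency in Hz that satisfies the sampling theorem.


The Nyquist rate is twice the maximum frequency component.
fs_min = 2 * fmax
      = 2 * 59338.0
      = 118676.0 Hz

118676.0


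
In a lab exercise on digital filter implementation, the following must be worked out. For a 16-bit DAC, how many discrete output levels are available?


Number of quantization levels = 2^N
= 2^16
= 65536

65536


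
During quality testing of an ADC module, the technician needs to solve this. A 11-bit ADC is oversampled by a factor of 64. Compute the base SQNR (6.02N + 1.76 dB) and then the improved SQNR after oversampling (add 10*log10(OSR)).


Step 1 — baseline SQNR at Nyquist:
SQNR_base = 6.02*N + 1.76
          = 6.02*11 + 1.76
          = 67.98 dB

Step 2 — oversampling processing gain:
G = 10*log10(OSR) = 10*log10(64) = 18.06 dB

Step 3 — total:
SQNR_total = 67.98 + 18.06 = 86.04 dB

Base SQNR = 67.98 dB; oversampled SQNR = 86.04 dB


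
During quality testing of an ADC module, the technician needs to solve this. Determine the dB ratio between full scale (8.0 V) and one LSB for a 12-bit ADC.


Dynamic range from full-scale to LSB:
V_min = V_max / 2^bits = 8.0 / 2^12
DR = 20 * log10(V_max / V_min)
   = 20 * log10(2^12)
   = 20 * 12 * log10(2)
   = 72.25 dB

72.25 dB


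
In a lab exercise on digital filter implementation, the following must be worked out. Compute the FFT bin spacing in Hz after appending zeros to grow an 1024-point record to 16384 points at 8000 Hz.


Frequency resolution after zero-padding:
N_padded = 1024 * 16 = 16384
df = fs / N_padded
   = 8000 / 16384
   = 0.4883 Hz

0.4883 Hz


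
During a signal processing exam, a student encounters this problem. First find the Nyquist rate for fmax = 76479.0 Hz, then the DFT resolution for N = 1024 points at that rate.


Step 1 — Nyquist sampling rate:
fs = 2 * fmax = 2 * 76479.0 = 152958.0 Hz

Step 2 — DFT bin spacing:
df = fs / N = 152958.0 / 1024 = 149.373 Hz

149.373 Hz


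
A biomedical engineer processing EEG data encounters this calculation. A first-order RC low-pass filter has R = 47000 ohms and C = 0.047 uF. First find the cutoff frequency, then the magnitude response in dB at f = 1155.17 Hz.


Step 1 — cutoff frequency:
fc = 1 / (2*pi*R*C)
C = 0.047 uF = 4.7e-08 F
fc = 1 / (2*pi*47000*4.7e-08)
   = 72.0484 Hz

Step 2 — magnitude at f = 1155.17 Hz:
|H(f)| = 1 / sqrt(1 + (f/fc)^2)
f/fc = 1155.17 / 72.0484 = 16.03325
|H| = 1 / sqrt(1 + 257.065106) = 0.0622494
|H|_dB = 20*log10(0.0622494) = -24.12 dB

fc = 72.0484 Hz; |H(1155.17 Hz)| = -24.12 dB


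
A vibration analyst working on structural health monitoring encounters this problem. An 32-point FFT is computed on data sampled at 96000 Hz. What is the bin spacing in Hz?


DFT frequency resolution:
df = fs / N
   = 96000 / 32
   = 3000.0 Hz

3000.0 Hz


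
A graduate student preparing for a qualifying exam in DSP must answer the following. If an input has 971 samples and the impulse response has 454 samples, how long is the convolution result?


Linear convolution output length:
L = N + M - 1
  = 971 + 454 - 1
  = 1424 samples

1424


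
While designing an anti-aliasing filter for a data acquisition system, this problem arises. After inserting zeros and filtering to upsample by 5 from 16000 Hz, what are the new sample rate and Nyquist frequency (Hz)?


Step 1 — output sample rate after interpolation by L:
fs_out = L * fs_in = 5 * 16000 = 80000 Hz

Step 2 — Nyquist frequency of the output stream:
f_Nyq = fs_out / 2 = 80000 / 2 = 40000.0 Hz

fs_out = 80000 Hz; f_Nyquist = 40000.0 Hz


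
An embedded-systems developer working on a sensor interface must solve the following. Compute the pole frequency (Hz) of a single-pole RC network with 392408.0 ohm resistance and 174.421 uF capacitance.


Cutoff frequency of a first-order RC filter:
fc = 1 / (2 * pi * R * C)
C = 174.421 uF = 0.000174421 F
fc = 1 / (2 * pi * 392408.0 * 0.000174421)
   = 1 / 430.04756521122
   = 0.002325 Hz

0.002325 Hz


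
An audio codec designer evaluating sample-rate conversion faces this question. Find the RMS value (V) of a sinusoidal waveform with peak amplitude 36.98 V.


RMS voltage for a sinusoidal waveform:
V_rms = V_peak / sqrt(2)
      = 36.98 / 1.414214
      = 26.149 V

26.149 V


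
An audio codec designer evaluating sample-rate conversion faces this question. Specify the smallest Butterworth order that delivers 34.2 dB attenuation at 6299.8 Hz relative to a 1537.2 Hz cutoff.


Butterworth filter order formula:
n = log10(10^(A/10) - 1) / (2 * log10(f_stop/f_pass))
10^(34.2/10) - 1 = 2629.268
f_stop/f_pass = 6299.8 / 1537.2 = 4.0982
n = 2.7913 -> ceil = 3

3


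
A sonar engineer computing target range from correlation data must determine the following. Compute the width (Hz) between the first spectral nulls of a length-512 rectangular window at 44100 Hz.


Main lobe width for a rectangular window:
Width = 2 * fs / N
      = 2 * 44100 / 512
      = 88200 / 512
      = 172.266 Hz

172.266 Hz


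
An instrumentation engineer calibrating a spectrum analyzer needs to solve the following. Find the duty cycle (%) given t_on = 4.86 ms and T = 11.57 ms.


Duty cycle as a percentage:
DC = (t_on / T) * 100
   = (4.86 / 11.57) * 100
   = 0.420052 * 100
   = 42.01 %

42.01 %


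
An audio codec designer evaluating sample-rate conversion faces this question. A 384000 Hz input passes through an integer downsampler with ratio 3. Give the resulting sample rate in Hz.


Decimation reduces the sample rate:
fs_out = fs_in / M
       = 384000 / 3
       = 128000.0 Hz

128000.0 Hz


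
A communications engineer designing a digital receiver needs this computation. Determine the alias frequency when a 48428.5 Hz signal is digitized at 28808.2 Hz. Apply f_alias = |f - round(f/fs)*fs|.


Compute the nearest integer multiple of fs to the signal:
n = round(48428.5 / 28808.2) = 2
f_alias = |48428.5 - 2 * 28808.2|
        = |48428.5 - 57616.4|
        = 9187.9 Hz

9187.9


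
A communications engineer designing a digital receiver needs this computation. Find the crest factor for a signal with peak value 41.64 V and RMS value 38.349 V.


Crest factor is the ratio of peak to RMS:
CF = V_peak / V_rms
   = 41.64 / 38.349
   = 1.0858

1.0858


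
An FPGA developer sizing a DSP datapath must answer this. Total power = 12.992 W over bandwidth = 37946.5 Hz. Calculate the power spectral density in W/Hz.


Power spectral density:
PSD = P / BW
    = 12.992 / 37946.5
    = 0.00034238 W/Hz

0.00034238 W/Hz


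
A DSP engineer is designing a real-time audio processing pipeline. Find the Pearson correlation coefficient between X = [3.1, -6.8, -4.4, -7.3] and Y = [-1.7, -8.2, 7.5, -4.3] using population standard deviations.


Pearson correlation coefficient (population):
r = cov(X,Y) / (std(X) * std(Y))
Mean X = -3.85, Mean Y = -1.675
Cov(X,Y) = 5.77125
Std(X) = 4.159627, Std(Y) = 5.780301
r = 0.24

0.24


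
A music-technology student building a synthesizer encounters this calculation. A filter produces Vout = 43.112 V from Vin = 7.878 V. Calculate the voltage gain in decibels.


Voltage gain in dB:
G = 20 * log10(Vout / Vin)
  = 20 * log10(43.112 / 7.878)
  = 20 * log10(5.472455)
  = 20 * 0.738182
  = 14.76 dB

14.76 dB


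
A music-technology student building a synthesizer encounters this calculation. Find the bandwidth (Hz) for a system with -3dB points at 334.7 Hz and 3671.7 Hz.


Bandwidth is the difference of -3dB frequencies:
BW = f_high - f_low
   = 3671.7 - 334.7
   = 3337.0 Hz

3337.0 Hz


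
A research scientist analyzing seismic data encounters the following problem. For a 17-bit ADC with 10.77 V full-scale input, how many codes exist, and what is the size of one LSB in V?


Step 1 — number of quantization levels:
L = 2^N = 2^17 = 131072

Step 2 — LSB step size:
delta = Vfs / L
      = 10.77 / 131072
      = 8.217e-05 V

Levels = 131072; step size = 8.217e-05 V


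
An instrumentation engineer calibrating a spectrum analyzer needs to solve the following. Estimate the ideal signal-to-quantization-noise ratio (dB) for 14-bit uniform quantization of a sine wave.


Theoretical SNR for a full-scale sinusoid:
SNR = 6.02 * N + 1.76
    = 6.02 * 14 + 1.76
    = 84.28 + 1.76
    = 86.04 dB

86.04 dB


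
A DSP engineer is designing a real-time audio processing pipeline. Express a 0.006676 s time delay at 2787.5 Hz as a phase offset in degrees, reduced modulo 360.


Phase shift from frequency and time delay:
phi = 360 * f * t_delay
    = 360 * 2787.5 * 0.006676
    = 6699.37 degrees
    mod 360 = 219.37 degrees

219.37 degrees


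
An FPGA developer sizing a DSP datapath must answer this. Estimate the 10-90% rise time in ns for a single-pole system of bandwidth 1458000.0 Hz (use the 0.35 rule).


Rise time from bandwidth relationship:
tr = 0.35 / BW
   = 0.35 / 1458000.0
   = 2.400548697e-07 s
   = 240.0549 ns

240.0549 ns


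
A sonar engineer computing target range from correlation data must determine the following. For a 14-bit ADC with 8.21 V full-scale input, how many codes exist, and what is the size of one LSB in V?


Step 1 — number of quantization levels:
L = 2^N = 2^14 = 16384

Step 2 — LSB step size:
delta = Vfs / L
      = 8.21 / 16384
      = 0.0005011 V

Levels = 16384; step size = 0.0005011 V


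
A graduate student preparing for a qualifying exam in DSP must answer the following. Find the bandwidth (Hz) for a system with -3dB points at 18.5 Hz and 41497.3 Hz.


Bandwidth is the difference of -3dB frequencies:
BW = f_high - f_low
   = 41497.3 - 18.5
   = 41478.8 Hz

41478.8 Hz


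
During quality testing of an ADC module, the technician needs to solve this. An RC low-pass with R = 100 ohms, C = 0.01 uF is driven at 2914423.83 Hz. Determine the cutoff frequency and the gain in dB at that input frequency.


Step 1 — cutoff frequency:
fc = 1 / (2*pi*R*C)
C = 0.01 uF = 1e-08 F
fc = 1 / (2*pi*100*1e-08)
   = 159154.943 Hz

Step 2 — magnitude at f = 2914423.83 Hz:
|H(f)| = 1 / sqrt(1 + (f/fc)^2)
f/fc = 2914423.83 / 159154.943 = 18.311865
|H| = 1 / sqrt(1 + 335.3244) = 0.0545282
|H|_dB = 20*log10(0.0545282) = -25.27 dB

fc = 159154.943 Hz; |H(2914423.83 Hz)| = -25.27 dB


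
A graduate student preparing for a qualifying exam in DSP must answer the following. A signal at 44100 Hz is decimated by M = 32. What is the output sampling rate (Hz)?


Decimation reduces the sample rate:
fs_out = fs_in / M
       = 44100 / 32
       = 1378.125 Hz

1378.125 Hz


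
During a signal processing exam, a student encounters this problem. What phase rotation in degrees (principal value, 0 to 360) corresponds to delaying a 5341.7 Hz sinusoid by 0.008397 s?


Phase shift from frequency and time delay:
phi = 360 * f * t_delay
    = 360 * 5341.7 * 0.008397
    = 16147.53 degrees
    mod 360 = 307.53 degrees

307.53 degrees


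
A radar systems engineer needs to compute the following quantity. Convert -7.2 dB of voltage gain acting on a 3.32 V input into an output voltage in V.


Output voltage from dB gain:
V_out = V_in * 10^(gain_dB / 20)
      = 3.32 * 10^(-7.2 / 20)
      = 3.32 * 0.436516
      = 1.4492 V

1.4492 V


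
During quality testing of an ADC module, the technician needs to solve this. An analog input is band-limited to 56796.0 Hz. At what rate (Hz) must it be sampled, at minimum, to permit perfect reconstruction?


The Nyquist rate is twice the maximum frequency component.
fs_min = 2 * fmax
      = 2 * 56796.0
      = 113592.0 Hz

113592.0


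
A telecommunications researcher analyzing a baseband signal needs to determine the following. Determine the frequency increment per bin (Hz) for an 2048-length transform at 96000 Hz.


DFT frequency resolution:
df = fs / N
   = 96000 / 2048
   = 46.875 Hz

46.875 Hz


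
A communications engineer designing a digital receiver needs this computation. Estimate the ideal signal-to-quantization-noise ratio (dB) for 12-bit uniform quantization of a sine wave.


Theoretical SNR for a full-scale sinusoid:
SNR = 6.02 * N + 1.76
    = 6.02 * 12 + 1.76
    = 72.24 + 1.76
    = 74.0 dB

74.0 dB


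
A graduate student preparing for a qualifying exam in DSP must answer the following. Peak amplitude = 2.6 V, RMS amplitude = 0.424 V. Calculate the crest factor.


Crest factor is the ratio of peak to RMS:
CF = V_peak / V_rms
   = 2.6 / 0.424
   = 6.1321

6.1321


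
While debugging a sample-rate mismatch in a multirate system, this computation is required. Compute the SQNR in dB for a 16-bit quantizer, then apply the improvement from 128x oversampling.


Step 1 — baseline SQNR at Nyquist:
SQNR_base = 6.02*N + 1.76
          = 6.02*16 + 1.76
          = 98.08 dB

Step 2 — oversampling processing gain:
G = 10*log10(OSR) = 10*log10(128) = 21.07 dB

Step 3 — total:
SQNR_total = 98.08 + 21.07 = 119.15 dB

Base SQNR = 98.08 dB; oversampled SQNR = 119.15 dB


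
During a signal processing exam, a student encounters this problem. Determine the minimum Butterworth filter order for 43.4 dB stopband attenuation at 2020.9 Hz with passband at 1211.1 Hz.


Butterworth filter order formula:
n = log10(10^(A/10) - 1) / (2 * log10(f_stop/f_pass))
10^(43.4/10) - 1 = 21876.6162
f_stop/f_pass = 2020.9 / 1211.1 = 1.6686
n = 9.7587 -> ceil = 10

10


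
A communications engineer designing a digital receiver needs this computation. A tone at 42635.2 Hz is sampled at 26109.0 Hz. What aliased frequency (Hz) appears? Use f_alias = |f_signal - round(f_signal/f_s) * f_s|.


Compute the nearest integer multiple of fs to the signal:
n = round(42635.2 / 26109.0) = 2
f_alias = |42635.2 - 2 * 26109.0|
        = |42635.2 - 52218.0|
        = 9582.8 Hz

9582.8


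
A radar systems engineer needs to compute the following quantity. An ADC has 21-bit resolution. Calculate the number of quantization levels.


Number of quantization levels = 2^N
= 2^21
= 2097152

2097152


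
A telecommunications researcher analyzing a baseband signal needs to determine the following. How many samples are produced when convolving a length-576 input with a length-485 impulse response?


Linear convolution output length:
L = N + M - 1
  = 576 + 485 - 1
  = 1060 samples

1060


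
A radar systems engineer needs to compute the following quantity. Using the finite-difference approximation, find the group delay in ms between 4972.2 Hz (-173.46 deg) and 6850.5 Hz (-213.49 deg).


Group delay from phase difference:
tau = -d(phi)/d(omega)
d(phi) = -40.03 deg = -0.698655 rad
d(omega) = 2*pi*(6850.5 - 4972.2) = 11801.707 rad/s
tau = -(-0.698655) / 11801.707
    = 0.0592 ms

0.0592 ms


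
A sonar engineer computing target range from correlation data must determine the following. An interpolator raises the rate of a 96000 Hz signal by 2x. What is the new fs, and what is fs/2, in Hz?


Step 1 — output sample rate after interpolation by L:
fs_out = L * fs_in = 2 * 96000 = 192000 Hz

Step 2 — Nyquist frequency of the output stream:
f_Nyq = fs_out / 2 = 192000 / 2 = 96000.0 Hz

fs_out = 192000 Hz; f_Nyquist = 96000.0 Hz


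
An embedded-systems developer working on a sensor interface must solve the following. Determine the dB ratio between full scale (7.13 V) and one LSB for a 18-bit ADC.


Dynamic range from full-scale to LSB:
V_min = V_max / 2^bits = 7.13 / 2^18
DR = 20 * log10(V_max / V_min)
   = 20 * log10(2^18)
   = 20 * 18 * log10(2)
   = 108.37 dB

108.37 dB


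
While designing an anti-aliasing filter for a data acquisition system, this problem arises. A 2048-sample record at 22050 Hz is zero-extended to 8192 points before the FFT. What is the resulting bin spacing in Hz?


Frequency resolution after zero-padding:
N_padded = 2048 * 4 = 8192
df = fs / N_padded
   = 22050 / 8192
   = 2.6917 Hz

2.6917 Hz


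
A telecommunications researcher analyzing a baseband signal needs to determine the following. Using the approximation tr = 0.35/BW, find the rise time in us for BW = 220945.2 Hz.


Rise time from bandwidth relationship:
tr = 0.35 / BW
   = 0.35 / 220945.2
   = 1.584103207e-06 s
   = 1.5841 us

1.5841 us


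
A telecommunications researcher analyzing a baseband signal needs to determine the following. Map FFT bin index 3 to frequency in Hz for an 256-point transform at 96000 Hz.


Frequency of DFT bin k:
f_k = k * fs / N
    = 3 * 96000 / 256
    = 288000 / 256
    = 1125.0 Hz

1125.0 Hz


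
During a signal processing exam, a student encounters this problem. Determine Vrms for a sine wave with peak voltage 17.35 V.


RMS voltage for a sinusoidal waveform:
V_rms = V_peak / sqrt(2)
      = 17.35 / 1.414214
      = 12.268 V

12.268 V


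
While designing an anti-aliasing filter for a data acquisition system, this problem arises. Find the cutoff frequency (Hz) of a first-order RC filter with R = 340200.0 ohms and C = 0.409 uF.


Cutoff frequency of a first-order RC filter:
fc = 1 / (2 * pi * R * C)
C = 0.409 uF = 4.09e-07 F
fc = 1 / (2 * pi * 340200.0 * 4.09e-07)
   = 1 / 0.87425371337452
   = 1.143833 Hz

1.143833 Hz


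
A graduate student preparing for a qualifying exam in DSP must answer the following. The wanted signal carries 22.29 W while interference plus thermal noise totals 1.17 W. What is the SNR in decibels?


SNR in decibels:
SNR = 10 * log10(Ps / Pn)
    = 10 * log10(22.29 / 1.17)
    = 10 * log10(19.0513)
    = 10 * 1.2799
    = 12.8 dB

12.8 dB


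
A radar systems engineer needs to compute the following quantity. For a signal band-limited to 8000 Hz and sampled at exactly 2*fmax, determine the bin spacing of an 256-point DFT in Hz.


Step 1 — Nyquist sampling rate:
fs = 2 * fmax = 2 * 8000 = 16000 Hz

Step 2 — DFT bin spacing:
df = fs / N = 16000 / 256 = 62.5 Hz

62.5 Hz


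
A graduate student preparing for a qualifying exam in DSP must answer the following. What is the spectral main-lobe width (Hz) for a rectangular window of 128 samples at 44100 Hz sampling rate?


Main lobe width for a rectangular window:
Width = 2 * fs / N
      = 2 * 44100 / 128
      = 88200 / 128
      = 689.062 Hz

689.062 Hz


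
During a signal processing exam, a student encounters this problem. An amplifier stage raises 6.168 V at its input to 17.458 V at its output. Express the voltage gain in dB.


Voltage gain in dB:
G = 20 * log10(Vout / Vin)
  = 20 * log10(17.458 / 6.168)
  = 20 * log10(2.830415)
  = 20 * 0.45185
  = 9.04 dB

9.04 dB


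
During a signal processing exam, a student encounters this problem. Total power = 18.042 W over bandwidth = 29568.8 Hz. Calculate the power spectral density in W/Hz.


Power spectral density:
PSD = P / BW
    = 18.042 / 29568.8
    = 0.00061017 W/Hz

0.00061017 W/Hz


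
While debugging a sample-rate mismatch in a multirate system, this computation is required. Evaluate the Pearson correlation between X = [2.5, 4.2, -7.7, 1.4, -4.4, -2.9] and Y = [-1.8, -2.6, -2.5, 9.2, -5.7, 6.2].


Pearson correlation coefficient (population):
r = cov(X,Y) / (std(X) * std(Y))
Mean X = -1.15, Mean Y = 0.4667
Cov(X,Y) = 4.505
Std(X) = 4.182802, Std(Y) = 5.330937
r = 0.202

0.202


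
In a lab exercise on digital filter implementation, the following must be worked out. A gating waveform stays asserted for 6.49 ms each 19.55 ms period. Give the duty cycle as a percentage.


Duty cycle as a percentage:
DC = (t_on / T) * 100
   = (6.49 / 19.55) * 100
   = 0.331969 * 100
   = 33.2 %

33.2 %


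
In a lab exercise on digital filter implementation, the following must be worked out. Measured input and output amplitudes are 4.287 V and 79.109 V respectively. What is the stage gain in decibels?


Voltage gain in dB:
G = 20 * log10(Vout / Vin)
  = 20 * log10(79.109 / 4.287)
  = 20 * log10(18.453231)
  = 20 * 1.266072
  = 25.32 dB

25.32 dB


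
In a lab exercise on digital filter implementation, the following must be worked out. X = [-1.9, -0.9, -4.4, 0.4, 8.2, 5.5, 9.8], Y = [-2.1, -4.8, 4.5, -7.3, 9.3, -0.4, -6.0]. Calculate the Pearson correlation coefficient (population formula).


Pearson correlation coefficient (population):
r = cov(X,Y) / (std(X) * std(Y))
Mean X = 2.3857, Mean Y = -0.9714
Cov(X,Y) = 2.43898
Std(X) = 5.037411, Std(Y) = 5.568204
r = 0.087

0.087


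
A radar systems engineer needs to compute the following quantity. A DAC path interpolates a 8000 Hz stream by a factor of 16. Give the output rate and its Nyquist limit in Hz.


Step 1 — output sample rate after interpolation by L:
fs_out = L * fs_in = 16 * 8000 = 128000 Hz

Step 2 — Nyquist frequency of the output stream:
f_Nyq = fs_out / 2 = 128000 / 2 = 64000.0 Hz

fs_out = 128000 Hz; f_Nyquist = 64000.0 Hz


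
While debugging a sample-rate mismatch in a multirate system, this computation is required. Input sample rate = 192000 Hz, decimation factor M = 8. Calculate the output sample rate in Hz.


Decimation reduces the sample rate:
fs_out = fs_in / M
       = 192000 / 8
       = 24000.0 Hz

24000.0 Hz


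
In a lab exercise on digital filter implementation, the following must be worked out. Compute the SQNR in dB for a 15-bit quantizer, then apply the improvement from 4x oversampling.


Step 1 — baseline SQNR at Nyquist:
SQNR_base = 6.02*N + 1.76
          = 6.02*15 + 1.76
          = 92.06 dB

Step 2 — oversampling processing gain:
G = 10*log10(OSR) = 10*log10(4) = 6.02 dB

Step 3 — total:
SQNR_total = 92.06 + 6.02 = 98.08 dB

Base SQNR = 92.06 dB; oversampled SQNR = 98.08 dB


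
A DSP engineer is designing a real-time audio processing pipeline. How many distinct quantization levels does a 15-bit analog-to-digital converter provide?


Number of quantization levels = 2^N
= 2^15
= 32768

32768


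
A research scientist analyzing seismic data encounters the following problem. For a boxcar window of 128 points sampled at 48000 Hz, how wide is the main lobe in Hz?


Main lobe width for a rectangular window:
Width = 2 * fs / N
      = 2 * 48000 / 128
      = 96000 / 128
      = 750.0 Hz

750.0 Hz


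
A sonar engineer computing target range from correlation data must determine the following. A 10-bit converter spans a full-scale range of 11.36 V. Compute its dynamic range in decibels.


Dynamic range from full-scale to LSB:
V_min = V_max / 2^bits = 11.36 / 2^10
DR = 20 * log10(V_max / V_min)
   = 20 * log10(2^10)
   = 20 * 10 * log10(2)
   = 60.21 dB

60.21 dB


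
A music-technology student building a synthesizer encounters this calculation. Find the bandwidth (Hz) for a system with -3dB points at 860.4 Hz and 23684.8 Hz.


Bandwidth is the difference of -3dB frequencies:
BW = f_high - f_low
   = 23684.8 - 860.4
   = 22824.4 Hz

22824.4 Hz


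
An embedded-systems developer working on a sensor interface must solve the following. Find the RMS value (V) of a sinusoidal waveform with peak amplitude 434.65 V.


RMS voltage for a sinusoidal waveform:
V_rms = V_peak / sqrt(2)
      = 434.65 / 1.414214
      = 307.344 V

307.344 V


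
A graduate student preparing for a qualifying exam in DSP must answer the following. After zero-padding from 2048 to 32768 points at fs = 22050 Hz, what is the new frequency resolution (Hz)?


Frequency resolution after zero-padding:
N_padded = 2048 * 16 = 32768
df = fs / N_padded
   = 22050 / 32768
   = 0.6729 Hz

0.6729 Hz


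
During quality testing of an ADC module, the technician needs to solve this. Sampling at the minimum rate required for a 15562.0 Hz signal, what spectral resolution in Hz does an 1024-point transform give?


Step 1 — Nyquist sampling rate:
fs = 2 * fmax = 2 * 15562.0 = 31124.0 Hz

Step 2 — DFT bin spacing:
df = fs / N = 31124.0 / 1024 = 30.3945 Hz

30.3945 Hz


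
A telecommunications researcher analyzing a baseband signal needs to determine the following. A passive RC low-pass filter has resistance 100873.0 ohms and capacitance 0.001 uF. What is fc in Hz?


Cutoff frequency of a first-order RC filter:
fc = 1 / (2 * pi * R * C)
C = 0.001 uF = 1e-09 F
fc = 1 / (2 * pi * 100873.0 * 1e-09)
   = 1 / 0.00063380375149113
   = 1577.775451 Hz

1577.775451 Hz


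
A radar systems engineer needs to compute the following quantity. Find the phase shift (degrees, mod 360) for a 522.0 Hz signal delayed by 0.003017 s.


Phase shift from frequency and time delay:
phi = 360 * f * t_delay
    = 360 * 522.0 * 0.003017
    = 566.95 degrees
    mod 360 = 206.95 degrees

206.95 degrees


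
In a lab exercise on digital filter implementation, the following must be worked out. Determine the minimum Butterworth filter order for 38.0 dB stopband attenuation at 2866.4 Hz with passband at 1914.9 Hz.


Butterworth filter order formula:
n = log10(10^(A/10) - 1) / (2 * log10(f_stop/f_pass))
10^(38.0/10) - 1 = 6308.5734
f_stop/f_pass = 2866.4 / 1914.9 = 1.4969
n = 10.8451 -> ceil = 11

11


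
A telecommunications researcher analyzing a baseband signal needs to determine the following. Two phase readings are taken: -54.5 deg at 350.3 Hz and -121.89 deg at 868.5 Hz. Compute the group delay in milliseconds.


Group delay from phase difference:
tau = -d(phi)/d(omega)
d(phi) = -67.39 deg = -1.176177 rad
d(omega) = 2*pi*(868.5 - 350.3) = 3255.9466 rad/s
tau = -(-1.176177) / 3255.9466
    = 0.3612 ms

0.3612 ms


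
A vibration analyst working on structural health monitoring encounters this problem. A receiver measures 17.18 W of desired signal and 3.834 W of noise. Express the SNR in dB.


SNR in decibels:
SNR = 10 * log10(Ps / Pn)
    = 10 * log10(17.18 / 3.834)
    = 10 * log10(4.481)
    = 10 * 0.6514
    = 6.51 dB

6.51 dB


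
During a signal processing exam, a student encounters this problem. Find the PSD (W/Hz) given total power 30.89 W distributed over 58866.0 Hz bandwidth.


Power spectral density:
PSD = P / BW
    = 30.89 / 58866.0
    = 0.00052475 W/Hz

0.00052475 W/Hz


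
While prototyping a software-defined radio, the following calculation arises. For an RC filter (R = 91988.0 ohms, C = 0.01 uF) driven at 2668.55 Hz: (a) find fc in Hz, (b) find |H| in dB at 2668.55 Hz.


Step 1 — cutoff frequency:
fc = 1 / (2*pi*R*C)
C = 0.01 uF = 1e-08 F
fc = 1 / (2*pi*91988.0*1e-08)
   = 173.017 Hz

Step 2 — magnitude at f = 2668.55 Hz:
|H(f)| = 1 / sqrt(1 + (f/fc)^2)
f/fc = 2668.55 / 173.017 = 15.423629
|H| = 1 / sqrt(1 + 237.888332) = 0.0646997
|H|_dB = 20*log10(0.0646997) = -23.78 dB

fc = 173.017 Hz; |H(2668.55 Hz)| = -23.78 dB


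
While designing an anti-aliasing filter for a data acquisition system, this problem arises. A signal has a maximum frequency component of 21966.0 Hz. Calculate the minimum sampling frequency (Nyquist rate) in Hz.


The Nyquist rate is twice the maximum frequency component.
fs_min = 2 * fmax
      = 2 * 21966.0
      = 43932.0 Hz

43932.0


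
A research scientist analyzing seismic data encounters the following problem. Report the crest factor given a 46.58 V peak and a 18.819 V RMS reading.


Crest factor is the ratio of peak to RMS:
CF = V_peak / V_rms
   = 46.58 / 18.819
   = 2.4752

2.4752


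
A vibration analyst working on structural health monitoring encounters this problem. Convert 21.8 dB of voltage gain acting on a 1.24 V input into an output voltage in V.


Output voltage from dB gain:
V_out = V_in * 10^(gain_dB / 20)
      = 1.24 * 10^(21.8 / 20)
      = 1.24 * 12.302688
      = 15.2553 V

15.2553 V


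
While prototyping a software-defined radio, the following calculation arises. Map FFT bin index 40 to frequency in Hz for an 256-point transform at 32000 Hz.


Frequency of DFT bin k:
f_k = k * fs / N
    = 40 * 32000 / 256
    = 1280000 / 256
    = 5000.0 Hz

5000.0 Hz


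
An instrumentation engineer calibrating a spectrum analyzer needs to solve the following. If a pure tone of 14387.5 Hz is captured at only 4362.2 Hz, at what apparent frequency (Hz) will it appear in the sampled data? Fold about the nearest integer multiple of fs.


Compute the nearest integer multiple of fs to the signal:
n = round(14387.5 / 4362.2) = 3
f_alias = |14387.5 - 3 * 4362.2|
        = |14387.5 - 13086.6|
        = 1300.9 Hz

1300.9


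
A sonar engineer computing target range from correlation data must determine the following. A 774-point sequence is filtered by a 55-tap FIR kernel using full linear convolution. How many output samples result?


Linear convolution output length:
L = N + M - 1
  = 774 + 55 - 1
  = 828 samples

828


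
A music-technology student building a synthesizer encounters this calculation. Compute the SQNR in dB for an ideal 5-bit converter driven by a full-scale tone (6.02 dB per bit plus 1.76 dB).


Theoretical SNR for a full-scale sinusoid:
SNR = 6.02 * N + 1.76
    = 6.02 * 5 + 1.76
    = 30.1 + 1.76
    = 31.86 dB

31.86 dB


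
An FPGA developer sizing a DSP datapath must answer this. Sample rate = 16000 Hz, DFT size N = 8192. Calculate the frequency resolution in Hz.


DFT frequency resolution:
df = fs / N
   = 16000 / 8192
   = 1.9531 Hz

1.9531 Hz


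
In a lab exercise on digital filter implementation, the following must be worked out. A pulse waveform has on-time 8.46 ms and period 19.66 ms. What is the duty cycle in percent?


Duty cycle as a percentage:
DC = (t_on / T) * 100
   = (8.46 / 19.66) * 100
   = 0.430315 * 100
   = 43.03 %

43.03 %


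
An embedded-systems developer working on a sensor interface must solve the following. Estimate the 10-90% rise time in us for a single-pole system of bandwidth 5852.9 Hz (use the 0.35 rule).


Rise time from bandwidth relationship:
tr = 0.35 / BW
   = 0.35 / 5852.9
   = 5.979941567e-05 s
   = 59.7994 us

59.7994 us


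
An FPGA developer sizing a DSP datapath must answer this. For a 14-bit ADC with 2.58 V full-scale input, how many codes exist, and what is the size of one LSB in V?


Step 1 — number of quantization levels:
L = 2^N = 2^14 = 16384

Step 2 — LSB step size:
delta = Vfs / L
      = 2.58 / 16384
      = 0.00015747 V

Levels = 16384; step size = 0.00015747 V


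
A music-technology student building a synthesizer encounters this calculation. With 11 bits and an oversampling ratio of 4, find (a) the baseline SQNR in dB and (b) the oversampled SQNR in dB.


Step 1 — baseline SQNR at Nyquist:
SQNR_base = 6.02*N + 1.76
          = 6.02*11 + 1.76
          = 67.98 dB

Step 2 — oversampling processing gain:
G = 10*log10(OSR) = 10*log10(4) = 6.02 dB

Step 3 — total:
SQNR_total = 67.98 + 6.02 = 74.0 dB

Base SQNR = 67.98 dB; oversampled SQNR = 74.0 dB


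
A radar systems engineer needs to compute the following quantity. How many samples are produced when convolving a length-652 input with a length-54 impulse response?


Linear convolution output length:
L = N + M - 1
  = 652 + 54 - 1
  = 705 samples

705


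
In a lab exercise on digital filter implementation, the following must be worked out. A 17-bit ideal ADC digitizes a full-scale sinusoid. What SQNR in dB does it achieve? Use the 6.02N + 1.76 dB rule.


Theoretical SNR for a full-scale sinusoid:
SNR = 6.02 * N + 1.76
    = 6.02 * 17 + 1.76
    = 102.34 + 1.76
    = 104.1 dB

104.1 dB


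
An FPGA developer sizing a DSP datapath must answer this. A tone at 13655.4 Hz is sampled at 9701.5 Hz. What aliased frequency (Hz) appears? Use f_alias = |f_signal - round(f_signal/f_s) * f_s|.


Compute the nearest integer multiple of fs to the signal:
n = round(13655.4 / 9701.5) = 1
f_alias = |13655.4 - 1 * 9701.5|
        = |13655.4 - 9701.5|
        = 3953.9 Hz

3953.9


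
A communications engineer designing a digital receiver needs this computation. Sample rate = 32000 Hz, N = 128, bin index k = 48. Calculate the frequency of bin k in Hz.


Frequency of DFT bin k:
f_k = k * fs / N
    = 48 * 32000 / 128
    = 1536000 / 128
    = 12000.0 Hz

12000.0 Hz
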